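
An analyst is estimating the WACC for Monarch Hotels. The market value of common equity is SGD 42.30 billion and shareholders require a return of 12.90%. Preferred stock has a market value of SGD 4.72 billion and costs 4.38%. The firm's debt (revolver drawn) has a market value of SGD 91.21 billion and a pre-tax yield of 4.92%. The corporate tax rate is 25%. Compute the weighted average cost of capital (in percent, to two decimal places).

Total capital V = 42.3 + 4.72 + 91.21 = 138.23.
Equity: weight = 42.3/138.23 = 0.3060; cost = 12.9%.
Preferred: weight = 4.72/138.23 = 0.0341; cost = 4.38%.
Revolver drawn: weight = 91.21/138.23 = 0.6598; after-tax cost = 4.92% × (1 − 25%) = 3.6900%.
WACC = 0.3060 × 12.9000% + 0.0341 × 4.3800% + 0.6598 × 3.6900% = 6.5319%.

6.53%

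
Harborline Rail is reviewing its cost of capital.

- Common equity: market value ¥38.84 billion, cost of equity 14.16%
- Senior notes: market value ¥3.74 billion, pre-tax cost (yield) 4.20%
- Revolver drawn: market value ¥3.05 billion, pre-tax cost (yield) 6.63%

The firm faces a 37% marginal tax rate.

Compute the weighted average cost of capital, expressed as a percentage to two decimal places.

12.55%

Total capital V = 38.84 + 3.74 + 3.05 = 45.63.
Equity: weight = 38.84/45.63 = 0.8512; cost = 14.16%.
Senior notes: weight = 3.74/45.63 = 0.0820; after-tax cost = 4.2% × (1 − 37%) = 2.6460%.
Revolver drawn: weight = 3.05/45.63 = 0.0668; after-tax cost = 6.63% × (1 − 37%) = 4.1769%.
WACC = 0.8512 × 14.1600% + 0.0820 × 2.6460% + 0.0668 × 4.1769% = 12.5490%.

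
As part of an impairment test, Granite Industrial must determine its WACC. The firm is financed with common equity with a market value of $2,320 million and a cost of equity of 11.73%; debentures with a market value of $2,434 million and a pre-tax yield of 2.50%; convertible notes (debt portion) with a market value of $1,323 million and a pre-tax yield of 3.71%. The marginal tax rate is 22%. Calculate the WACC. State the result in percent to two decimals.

5.89%

Total capital V = 2320 + 2434 + 1323 = 6077.
Equity: weight = 2320/6077 = 0.3818; cost = 11.73%.
Debentures: weight = 2434/6077 = 0.4005; after-tax cost = 2.5% × (1 − 22%) = 1.9500%.
Convertible notes (debt portion): weight = 1323/6077 = 0.2177; after-tax cost = 3.71% × (1 − 22%) = 2.8938%.
WACC = 0.3818 × 11.7300% + 0.4005 × 1.9500% + 0.2177 × 2.8938% = 5.8892%.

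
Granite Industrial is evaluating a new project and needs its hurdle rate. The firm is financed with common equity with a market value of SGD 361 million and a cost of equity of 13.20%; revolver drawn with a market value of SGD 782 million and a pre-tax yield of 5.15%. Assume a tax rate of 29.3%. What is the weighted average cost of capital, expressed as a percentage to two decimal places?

Total capital V = 361 + 782 = 1143.
Equity: weight = 361/1143 = 0.3158; cost = 13.2%.
Revolver drawn: weight = 782/1143 = 0.6842; after-tax cost = 5.15% × (1 − 29.3%) = 3.6411%.
WACC = 0.3158 × 13.2000% + 0.6842 × 3.6411% = 6.6601%.

6.66%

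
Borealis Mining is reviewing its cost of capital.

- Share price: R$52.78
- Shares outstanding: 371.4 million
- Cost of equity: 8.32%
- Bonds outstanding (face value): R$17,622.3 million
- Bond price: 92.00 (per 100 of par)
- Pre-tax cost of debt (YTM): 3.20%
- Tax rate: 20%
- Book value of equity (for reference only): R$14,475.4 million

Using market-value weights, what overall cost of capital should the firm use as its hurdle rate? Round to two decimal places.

5.71%

Market value of equity E = 52.78 × 371.4m = 19602.492m. Market value of debt D = 17622.3m × 92.0/100 = 16212.516m.
Total capital V = 19602.492 + 16212.516 = 35815.008.
Equity: weight = 19602.492/35815.008 = 0.5473; cost = 8.32%.
Bonds outstanding: weight = 16212.516/35815.008 = 0.4527; after-tax cost = 3.2% × (1 − 20%) = 2.5600%.
WACC = 0.5473 × 8.3200% + 0.4527 × 2.5600% = 5.7126%.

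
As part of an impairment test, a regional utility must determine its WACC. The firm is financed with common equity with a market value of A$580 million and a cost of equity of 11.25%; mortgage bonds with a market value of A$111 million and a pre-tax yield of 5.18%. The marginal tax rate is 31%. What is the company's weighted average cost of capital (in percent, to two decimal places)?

Total capital V = 580 + 111 = 691.
Equity: weight = 580/691 = 0.8394; cost = 11.25%.
Mortgage bonds: weight = 111/691 = 0.1606; after-tax cost = 5.18% × (1 − 31%) = 3.5742%.
WACC = 0.8394 × 11.2500% + 0.1606 × 3.5742% = 10.0170%.

10.02%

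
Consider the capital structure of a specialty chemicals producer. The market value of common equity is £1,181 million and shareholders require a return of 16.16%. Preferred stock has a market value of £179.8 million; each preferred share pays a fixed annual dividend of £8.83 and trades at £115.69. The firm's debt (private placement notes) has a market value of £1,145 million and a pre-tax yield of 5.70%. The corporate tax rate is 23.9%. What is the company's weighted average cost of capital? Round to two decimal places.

Cost of preferred: Rp = 8.83 / 115.69 = 7.6325%.
Total capital V = 1181 + 179.8 + 1145 = 2505.8.
Equity: weight = 1181/2505.8 = 0.4713; cost = 16.16%.
Preferred: weight = 179.8/2505.8 = 0.0718; cost = 7.6325%.
Private placement notes: weight = 1145/2505.8 = 0.4569; after-tax cost = 5.7% × (1 − 23.9%) = 4.3377%.
WACC = 0.4713 × 16.1600% + 0.0718 × 7.6325% + 0.4569 × 4.3377% = 10.1460%.

10.15%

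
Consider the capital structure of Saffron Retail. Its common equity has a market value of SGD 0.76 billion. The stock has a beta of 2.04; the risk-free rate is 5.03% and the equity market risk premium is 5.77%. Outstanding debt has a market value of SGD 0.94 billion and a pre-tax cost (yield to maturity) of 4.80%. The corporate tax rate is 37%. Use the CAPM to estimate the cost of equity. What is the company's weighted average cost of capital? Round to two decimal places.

Cost of equity via CAPM: Re = 5.03% + 2.04 × 5.77% = 16.8008%.
Total capital V = 0.76 + 0.94 = 1.7.
Equity: weight = 0.76/1.7 = 0.4471; cost = 16.8008%.
Debt: weight = 0.94/1.7 = 0.5529; after-tax cost = 4.8% × (1 − 37%) = 3.0240%.
WACC = 0.4471 × 16.8008% + 0.5529 × 3.0240% = 9.1830%.

9.18%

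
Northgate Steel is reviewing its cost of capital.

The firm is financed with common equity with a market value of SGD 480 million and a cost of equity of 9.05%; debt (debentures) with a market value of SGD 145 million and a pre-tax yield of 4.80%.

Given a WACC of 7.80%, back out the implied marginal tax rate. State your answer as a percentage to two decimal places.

Total capital V = 480 + 145 = 625.
Equity weight = 480/625 = 0.7680.
Debentures weight = 145/625 = 0.2320.
Equity contribution = 0.7680 × 9.05% = 6.9504%.
Debt contribution must be 7.8% − 6.9504% = 0.8496%.
0.2320 × 4.8% × (1 − T) = 0.8496%  ⇒  (1 − T) = 0.7629.
T = 23.7069%.

23.71%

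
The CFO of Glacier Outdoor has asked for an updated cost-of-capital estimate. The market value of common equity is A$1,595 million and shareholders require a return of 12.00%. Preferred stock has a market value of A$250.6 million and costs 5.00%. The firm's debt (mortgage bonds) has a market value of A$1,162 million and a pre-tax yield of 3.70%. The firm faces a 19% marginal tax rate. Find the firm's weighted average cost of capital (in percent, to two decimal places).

7.94%

Total capital V = 1595 + 250.6 + 1162 = 3007.6.
Equity: weight = 1595/3007.6 = 0.5303; cost = 12%.
Preferred: weight = 250.6/3007.6 = 0.0833; cost = 5%.
Mortgage bonds: weight = 1162/3007.6 = 0.3864; after-tax cost = 3.7% × (1 − 19%) = 2.9970%.
WACC = 0.5303 × 12.0000% + 0.0833 × 5.0000% + 0.3864 × 2.9970% = 7.9384%.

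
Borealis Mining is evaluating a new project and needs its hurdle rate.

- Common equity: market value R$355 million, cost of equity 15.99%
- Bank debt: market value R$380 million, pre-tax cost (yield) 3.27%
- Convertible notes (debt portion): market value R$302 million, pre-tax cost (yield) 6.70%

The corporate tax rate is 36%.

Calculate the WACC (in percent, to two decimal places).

Total capital V = 355 + 380 + 302 = 1037.
Equity: weight = 355/1037 = 0.3423; cost = 15.99%.
Bank debt: weight = 380/1037 = 0.3664; after-tax cost = 3.27% × (1 − 36%) = 2.0928%.
Convertible notes (debt portion): weight = 302/1037 = 0.2912; after-tax cost = 6.7% × (1 − 36%) = 4.2880%.
WACC = 0.3423 × 15.9900% + 0.3664 × 2.0928% + 0.2912 × 4.2880% = 7.4896%.

7.49%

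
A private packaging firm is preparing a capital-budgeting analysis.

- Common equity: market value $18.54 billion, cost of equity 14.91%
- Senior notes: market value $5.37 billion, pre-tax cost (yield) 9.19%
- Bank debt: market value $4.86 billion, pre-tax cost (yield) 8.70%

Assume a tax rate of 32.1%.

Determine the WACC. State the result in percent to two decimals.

11.77%

Total capital V = 18.54 + 5.37 + 4.86 = 28.77.
Equity: weight = 18.54/28.77 = 0.6444; cost = 14.91%.
Senior notes: weight = 5.37/28.77 = 0.1867; after-tax cost = 9.19% × (1 − 32.1%) = 6.2400%.
Bank debt: weight = 4.86/28.77 = 0.1689; after-tax cost = 8.7% × (1 − 32.1%) = 5.9073%.
WACC = 0.6444 × 14.9100% + 0.1867 × 6.2400% + 0.1689 × 5.9073% = 11.7709%.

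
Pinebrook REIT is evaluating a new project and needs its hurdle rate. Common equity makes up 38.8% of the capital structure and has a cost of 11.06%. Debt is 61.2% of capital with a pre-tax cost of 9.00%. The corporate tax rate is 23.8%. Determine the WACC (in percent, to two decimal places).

8.49%

After-tax cost of debt = 9% × (1 − 23.8%) = 6.8580%.
WACC = 0.388 × 11.0600% + 0.612 × 6.8580% = 8.4884%.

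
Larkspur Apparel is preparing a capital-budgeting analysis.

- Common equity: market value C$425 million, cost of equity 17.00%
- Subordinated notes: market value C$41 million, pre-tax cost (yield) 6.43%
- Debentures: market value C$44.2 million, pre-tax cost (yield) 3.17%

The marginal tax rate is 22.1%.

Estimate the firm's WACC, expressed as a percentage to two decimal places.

14.78%

Total capital V = 425 + 41 + 44.2 = 510.2.
Equity: weight = 425/510.2 = 0.8330; cost = 17%.
Subordinated notes: weight = 41/510.2 = 0.0804; after-tax cost = 6.43% × (1 − 22.1%) = 5.0090%.
Debentures: weight = 44.2/510.2 = 0.0866; after-tax cost = 3.17% × (1 − 22.1%) = 2.4694%.
WACC = 0.8330 × 17.0000% + 0.0804 × 5.0090% + 0.0866 × 2.4694% = 14.7776%.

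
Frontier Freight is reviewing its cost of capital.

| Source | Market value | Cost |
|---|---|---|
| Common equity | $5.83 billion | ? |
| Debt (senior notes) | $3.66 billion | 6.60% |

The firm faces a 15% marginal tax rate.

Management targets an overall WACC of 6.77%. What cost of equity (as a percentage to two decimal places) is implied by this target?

Total capital V = 5.83 + 3.66 = 9.49.
Equity weight = 5.83/9.49 = 0.6143.
Senior notes weight = 3.66/9.49 = 0.3857.
Debt contribution = 0.3857 × 6.6% × (1 − 15%) = 2.1636%.
Required equity contribution = 6.77% − 2.1636% = 4.6064%.
Re = 4.6064% / 0.6143 = 7.4982%.

7.50%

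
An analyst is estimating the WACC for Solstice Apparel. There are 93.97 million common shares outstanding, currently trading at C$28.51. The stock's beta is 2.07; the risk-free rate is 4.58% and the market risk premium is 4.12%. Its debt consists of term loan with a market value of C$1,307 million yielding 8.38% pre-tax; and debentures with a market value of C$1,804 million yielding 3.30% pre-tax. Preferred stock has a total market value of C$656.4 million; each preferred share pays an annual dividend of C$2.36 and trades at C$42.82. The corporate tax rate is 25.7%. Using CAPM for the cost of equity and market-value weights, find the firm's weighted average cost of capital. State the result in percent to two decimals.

Cost of equity via CAPM: Re = 4.58% + 2.07 × 4.12% = 13.1084%.
Cost of preferred: Rp = 2.36 / 42.82 = 5.5114%.
Market value of equity E = 28.51 × 93.97m = 2679.0847m.
Total capital V = 2679.0847 + 656.4 + 1307 + 1804 = 6446.4847.
Equity: weight = 2679.0847/6446.4847 = 0.4156; cost = 13.1084%.
Preferred: weight = 656.4/6446.4847 = 0.1018; cost = 5.5114%.
Term loan: weight = 1307/6446.4847 = 0.2027; after-tax cost = 8.38% × (1 − 25.7%) = 6.2263%.
Debentures: weight = 1804/6446.4847 = 0.2798; after-tax cost = 3.3% × (1 − 25.7%) = 2.4519%.
WACC = 0.4156 × 13.1084% + 0.1018 × 5.5114% + 0.2027 × 6.2263% + 0.2798 × 2.4519% = 7.9574%.

7.96%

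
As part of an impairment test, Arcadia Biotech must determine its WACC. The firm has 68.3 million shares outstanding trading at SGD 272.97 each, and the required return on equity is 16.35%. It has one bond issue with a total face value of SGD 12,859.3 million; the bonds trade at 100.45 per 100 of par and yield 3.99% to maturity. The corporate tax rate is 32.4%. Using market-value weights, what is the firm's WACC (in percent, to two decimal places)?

Market value of equity E = 272.97 × 68.3m = 18643.851m. Market value of debt D = 12859.3m × 100.45/100 = 12917.16685m.
Total capital V = 18643.851 + 12917.16685 = 31561.01785.
Equity: weight = 18643.851/31561.01785 = 0.5907; cost = 16.35%.
Bonds outstanding: weight = 12917.16685/31561.01785 = 0.4093; after-tax cost = 3.99% × (1 − 32.4%) = 2.6972%.
WACC = 0.5907 × 16.3500% + 0.4093 × 2.6972% = 10.7623%.

10.76%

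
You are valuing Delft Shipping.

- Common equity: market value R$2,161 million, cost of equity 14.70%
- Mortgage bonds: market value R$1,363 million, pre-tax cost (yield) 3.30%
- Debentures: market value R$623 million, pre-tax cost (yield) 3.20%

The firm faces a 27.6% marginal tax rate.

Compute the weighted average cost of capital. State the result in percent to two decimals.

Total capital V = 2161 + 1363 + 623 = 4147.
Equity: weight = 2161/4147 = 0.5211; cost = 14.7%.
Mortgage bonds: weight = 1363/4147 = 0.3287; after-tax cost = 3.3% × (1 − 27.6%) = 2.3892%.
Debentures: weight = 623/4147 = 0.1502; after-tax cost = 3.2% × (1 − 27.6%) = 2.3168%.
WACC = 0.5211 × 14.7000% + 0.3287 × 2.3892% + 0.1502 × 2.3168% = 8.7935%.

8.79%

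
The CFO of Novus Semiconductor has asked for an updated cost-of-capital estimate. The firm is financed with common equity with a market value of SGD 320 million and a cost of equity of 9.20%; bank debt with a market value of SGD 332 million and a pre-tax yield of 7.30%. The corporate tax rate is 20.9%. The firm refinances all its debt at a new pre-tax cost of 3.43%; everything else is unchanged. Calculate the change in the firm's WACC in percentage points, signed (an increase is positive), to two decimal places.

Current WACC:
Total capital V = 320 + 332 = 652.
Equity: weight = 320/652 = 0.4908; cost = 9.2%.
Bank debt: weight = 332/652 = 0.5092; after-tax cost = 7.3% × (1 − 20.9%) = 5.7743%.
WACC = 0.4908 × 9.2000% + 0.5092 × 5.7743% = 7.4556%.
After the change:
Total capital V = 320 + 332 = 652.
Equity: weight = 320/652 = 0.4908; cost = 9.2%.
Bank debt: weight = 332/652 = 0.5092; after-tax cost = 3.43% × (1 − 20.9%) = 2.7131%.
WACC = 0.4908 × 9.2000% + 0.5092 × 2.7131% = 5.8969%.
Change in WACC = 5.8969% − 7.4556% = -1.5588 pp.

-1.56 pp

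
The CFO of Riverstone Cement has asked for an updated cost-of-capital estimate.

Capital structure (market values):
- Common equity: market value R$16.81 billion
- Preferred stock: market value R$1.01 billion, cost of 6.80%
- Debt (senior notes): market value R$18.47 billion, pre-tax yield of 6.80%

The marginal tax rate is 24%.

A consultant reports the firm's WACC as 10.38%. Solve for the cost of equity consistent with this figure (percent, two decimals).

Total capital V = 16.81 + 1.01 + 18.47 = 36.29.
Equity weight = 16.81/36.29 = 0.4632.
Preferred weight = 1.01/36.29 = 0.0278.
Senior notes weight = 18.47/36.29 = 0.5090.
Debt contribution = 0.5090 × 6.8% × (1 − 24%) = 2.6303%.
Preferred contribution = 0.0278 × 6.8% = 0.1893%.
Required equity contribution = 10.38% − 2.8195% = 7.5605%.
Re = 7.5605% / 0.4632 = 16.3218%.

16.32%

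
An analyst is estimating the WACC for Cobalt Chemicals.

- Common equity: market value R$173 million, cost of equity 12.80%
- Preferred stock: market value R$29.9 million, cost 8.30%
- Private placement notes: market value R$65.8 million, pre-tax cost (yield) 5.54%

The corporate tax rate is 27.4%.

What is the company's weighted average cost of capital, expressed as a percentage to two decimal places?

10.15%

Total capital V = 173 + 29.9 + 65.8 = 268.7.
Equity: weight = 173/268.7 = 0.6438; cost = 12.8%.
Preferred: weight = 29.9/268.7 = 0.1113; cost = 8.3%.
Private placement notes: weight = 65.8/268.7 = 0.2449; after-tax cost = 5.54% × (1 − 27.4%) = 4.0220%.
WACC = 0.6438 × 12.8000% + 0.1113 × 8.3000% + 0.2449 × 4.0220% = 10.1497%.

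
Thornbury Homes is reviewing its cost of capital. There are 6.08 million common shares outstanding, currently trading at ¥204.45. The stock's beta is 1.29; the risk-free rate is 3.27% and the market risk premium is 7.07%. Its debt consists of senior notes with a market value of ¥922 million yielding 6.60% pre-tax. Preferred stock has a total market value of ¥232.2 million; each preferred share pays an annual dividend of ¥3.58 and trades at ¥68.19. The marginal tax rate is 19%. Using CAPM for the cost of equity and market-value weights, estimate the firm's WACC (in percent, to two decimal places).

Cost of equity via CAPM: Re = 3.27% + 1.29 × 7.07% = 12.3903%.
Cost of preferred: Rp = 3.58 / 68.19 = 5.2500%.
Market value of equity E = 204.45 × 6.08m = 1243.056m.
Total capital V = 1243.056 + 232.2 + 922 = 2397.256.
Equity: weight = 1243.056/2397.256 = 0.5185; cost = 12.3903%.
Preferred: weight = 232.2/2397.256 = 0.0969; cost = 5.25%.
Senior notes: weight = 922/2397.256 = 0.3846; after-tax cost = 6.6% × (1 − 19%) = 5.3460%.
WACC = 0.5185 × 12.3903% + 0.0969 × 5.2500% + 0.3846 × 5.3460% = 8.9894%.

8.99%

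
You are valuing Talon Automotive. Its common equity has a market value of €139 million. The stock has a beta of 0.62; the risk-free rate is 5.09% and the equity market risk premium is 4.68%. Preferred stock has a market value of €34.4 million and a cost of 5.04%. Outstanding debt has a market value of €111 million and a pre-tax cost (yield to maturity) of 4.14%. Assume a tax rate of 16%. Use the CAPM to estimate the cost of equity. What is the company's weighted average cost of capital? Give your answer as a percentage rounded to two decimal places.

5.87%

Cost of equity via CAPM: Re = 5.09% + 0.62 × 4.68% = 7.9916%.
Total capital V = 139 + 34.4 + 111 = 284.4.
Equity: weight = 139/284.4 = 0.4887; cost = 7.9916%.
Preferred: weight = 34.4/284.4 = 0.1210; cost = 5.04%.
Debt: weight = 111/284.4 = 0.3903; after-tax cost = 4.14% × (1 − 16%) = 3.4776%.
WACC = 0.4887 × 7.9916% + 0.1210 × 5.0400% + 0.3903 × 3.4776% = 5.8728%.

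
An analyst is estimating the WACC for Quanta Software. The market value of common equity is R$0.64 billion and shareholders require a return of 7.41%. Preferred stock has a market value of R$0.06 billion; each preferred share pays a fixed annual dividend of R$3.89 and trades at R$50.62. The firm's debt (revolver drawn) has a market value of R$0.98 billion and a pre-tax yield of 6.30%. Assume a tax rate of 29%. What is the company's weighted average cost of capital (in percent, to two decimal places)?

5.71%

Cost of preferred: Rp = 3.89 / 50.62 = 7.6847%.
Total capital V = 0.64 + 0.06 + 0.98 = 1.68.
Equity: weight = 0.64/1.68 = 0.3810; cost = 7.41%.
Preferred: weight = 0.06/1.68 = 0.0357; cost = 7.6847%.
Revolver drawn: weight = 0.98/1.68 = 0.5833; after-tax cost = 6.3% × (1 − 29%) = 4.4730%.
WACC = 0.3810 × 7.4100% + 0.0357 × 7.6847% + 0.5833 × 4.4730% = 5.7066%.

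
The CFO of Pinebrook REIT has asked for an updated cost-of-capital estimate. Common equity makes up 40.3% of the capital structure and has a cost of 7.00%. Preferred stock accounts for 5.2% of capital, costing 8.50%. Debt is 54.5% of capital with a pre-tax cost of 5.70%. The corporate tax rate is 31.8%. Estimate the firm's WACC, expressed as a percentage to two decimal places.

5.38%

After-tax cost of debt = 5.7% × (1 − 31.8%) = 3.8874%.
WACC = 0.403 × 7.0000% + 0.052 × 8.5000% + 0.545 × 3.8874% = 5.3816%.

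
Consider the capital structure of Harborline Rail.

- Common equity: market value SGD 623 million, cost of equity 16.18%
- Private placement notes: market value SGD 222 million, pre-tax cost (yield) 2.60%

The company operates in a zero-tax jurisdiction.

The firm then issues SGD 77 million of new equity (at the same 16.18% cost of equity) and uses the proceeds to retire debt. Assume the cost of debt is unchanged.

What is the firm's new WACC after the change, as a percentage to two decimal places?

After the change:
Total capital V = 700 + 145 = 845.
Equity: weight = 700/845 = 0.8284; cost = 16.18%.
Private placement notes: weight = 145/845 = 0.1716; after-tax cost = 2.6% × (1 − 0%) = 2.6000%.
WACC = 0.8284 × 16.1800% + 0.1716 × 2.6000% = 13.8497%.

13.85%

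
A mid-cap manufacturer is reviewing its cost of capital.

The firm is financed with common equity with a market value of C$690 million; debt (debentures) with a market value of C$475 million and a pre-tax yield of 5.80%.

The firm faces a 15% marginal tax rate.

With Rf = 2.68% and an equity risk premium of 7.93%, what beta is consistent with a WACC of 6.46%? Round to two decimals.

0.61

Total capital V = 690 + 475 = 1165.
Equity weight = 690/1165 = 0.5923.
Debentures weight = 475/1165 = 0.4077.
Debt contribution = 0.4077 × 5.8% × (1 − 15%) = 2.0101%.
Required equity contribution = 6.46% − 2.0101% = 4.4499%  ⇒  Re = 7.5133%.
CAPM: 7.5133% = 2.68% + β × 7.93%  ⇒  β = 0.6095.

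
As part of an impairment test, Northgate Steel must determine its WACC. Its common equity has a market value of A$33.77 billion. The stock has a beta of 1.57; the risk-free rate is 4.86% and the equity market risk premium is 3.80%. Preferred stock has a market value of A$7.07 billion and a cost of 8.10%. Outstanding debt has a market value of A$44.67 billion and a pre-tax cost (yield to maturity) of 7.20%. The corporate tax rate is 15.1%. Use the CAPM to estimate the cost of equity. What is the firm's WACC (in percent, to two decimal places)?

8.14%

Cost of equity via CAPM: Re = 4.86% + 1.57 × 3.8% = 10.8260%.
Total capital V = 33.77 + 7.07 + 44.67 = 85.51.
Equity: weight = 33.77/85.51 = 0.3949; cost = 10.826%.
Preferred: weight = 7.07/85.51 = 0.0827; cost = 8.1%.
Debt: weight = 44.67/85.51 = 0.5224; after-tax cost = 7.2% × (1 − 15.1%) = 6.1128%.
WACC = 0.3949 × 10.8260% + 0.0827 × 8.1000% + 0.5224 × 6.1128% = 8.1385%.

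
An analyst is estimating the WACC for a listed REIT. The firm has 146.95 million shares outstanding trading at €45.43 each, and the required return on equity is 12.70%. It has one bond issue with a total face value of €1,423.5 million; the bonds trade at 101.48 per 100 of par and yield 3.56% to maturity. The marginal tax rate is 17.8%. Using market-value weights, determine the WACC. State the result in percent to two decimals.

10.96%

Market value of equity E = 45.43 × 146.95m = 6675.9385m. Market value of debt D = 1423.5m × 101.48/100 = 1444.5678m.
Total capital V = 6675.9385 + 1444.5678 = 8120.5063.
Equity: weight = 6675.9385/8120.5063 = 0.8221; cost = 12.7%.
Bonds outstanding: weight = 1444.5678/8120.5063 = 0.1779; after-tax cost = 3.56% × (1 − 17.8%) = 2.9263%.
WACC = 0.8221 × 12.7000% + 0.1779 × 2.9263% = 10.9613%.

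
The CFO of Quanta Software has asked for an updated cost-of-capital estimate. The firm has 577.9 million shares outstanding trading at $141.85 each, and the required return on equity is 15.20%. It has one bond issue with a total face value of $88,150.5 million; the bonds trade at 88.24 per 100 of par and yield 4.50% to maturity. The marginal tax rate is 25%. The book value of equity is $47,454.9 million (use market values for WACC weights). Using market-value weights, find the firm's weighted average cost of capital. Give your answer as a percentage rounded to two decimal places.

Market value of equity E = 141.85 × 577.9m = 81975.115m. Market value of debt D = 88150.5m × 88.24/100 = 77784.0012m.
Total capital V = 81975.115 + 77784.0012 = 159759.1162.
Equity: weight = 81975.115/159759.1162 = 0.5131; cost = 15.2%.
Bonds outstanding: weight = 77784.0012/159759.1162 = 0.4869; after-tax cost = 4.5% × (1 − 25%) = 3.3750%.
WACC = 0.5131 × 15.2000% + 0.4869 × 3.3750% = 9.4426%.

9.44%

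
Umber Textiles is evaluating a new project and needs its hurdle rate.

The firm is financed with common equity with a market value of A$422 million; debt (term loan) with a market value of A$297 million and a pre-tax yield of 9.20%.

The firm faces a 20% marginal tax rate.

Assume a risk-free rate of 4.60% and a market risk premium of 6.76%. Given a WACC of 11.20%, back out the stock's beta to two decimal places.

Total capital V = 422 + 297 = 719.
Equity weight = 422/719 = 0.5869.
Term loan weight = 297/719 = 0.4131.
Debt contribution = 0.4131 × 9.2% × (1 − 20%) = 3.0402%.
Required equity contribution = 11.2% − 3.0402% = 8.1598%  ⇒  Re = 13.9026%.
CAPM: 13.9026% = 4.6% + β × 6.76%  ⇒  β = 1.3761.

1.38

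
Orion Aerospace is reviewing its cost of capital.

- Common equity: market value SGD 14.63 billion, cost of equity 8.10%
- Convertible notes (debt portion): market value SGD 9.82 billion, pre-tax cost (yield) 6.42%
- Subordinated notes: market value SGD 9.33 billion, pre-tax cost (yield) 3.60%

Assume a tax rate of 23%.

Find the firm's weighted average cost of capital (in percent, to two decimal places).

Total capital V = 14.63 + 9.82 + 9.33 = 33.78.
Equity: weight = 14.63/33.78 = 0.4331; cost = 8.1%.
Convertible notes (debt portion): weight = 9.82/33.78 = 0.2907; after-tax cost = 6.42% × (1 − 23%) = 4.9434%.
Subordinated notes: weight = 9.33/33.78 = 0.2762; after-tax cost = 3.6% × (1 − 23%) = 2.7720%.
WACC = 0.4331 × 8.1000% + 0.2907 × 4.9434% + 0.2762 × 2.7720% = 5.7108%.

5.71%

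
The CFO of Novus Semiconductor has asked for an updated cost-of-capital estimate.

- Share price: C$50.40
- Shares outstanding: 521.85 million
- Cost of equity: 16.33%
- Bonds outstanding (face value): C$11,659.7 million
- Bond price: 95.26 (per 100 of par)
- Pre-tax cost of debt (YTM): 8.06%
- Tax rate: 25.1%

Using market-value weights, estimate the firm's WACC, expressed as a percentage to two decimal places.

13.27%

Market value of equity E = 50.4 × 521.85m = 26301.24m. Market value of debt D = 11659.7m × 95.26/100 = 11107.03022m.
Total capital V = 26301.24 + 11107.03022 = 37408.27022.
Equity: weight = 26301.24/37408.27022 = 0.7031; cost = 16.33%.
Bonds outstanding: weight = 11107.03022/37408.27022 = 0.2969; after-tax cost = 8.06% × (1 − 25.1%) = 6.0369%.
WACC = 0.7031 × 16.3300% + 0.2969 × 6.0369% = 13.2738%.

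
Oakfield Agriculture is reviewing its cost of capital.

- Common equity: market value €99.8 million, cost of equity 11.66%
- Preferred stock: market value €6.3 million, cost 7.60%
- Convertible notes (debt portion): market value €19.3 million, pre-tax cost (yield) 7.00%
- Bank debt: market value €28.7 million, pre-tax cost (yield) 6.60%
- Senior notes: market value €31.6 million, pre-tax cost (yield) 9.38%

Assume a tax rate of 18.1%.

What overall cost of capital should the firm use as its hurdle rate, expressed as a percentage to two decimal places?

9.26%

Total capital V = 99.8 + 6.3 + 19.3 + 28.7 + 31.6 = 185.7.
Equity: weight = 99.8/185.7 = 0.5374; cost = 11.66%.
Preferred: weight = 6.3/185.7 = 0.0339; cost = 7.6%.
Convertible notes (debt portion): weight = 19.3/185.7 = 0.1039; after-tax cost = 7% × (1 − 18.1%) = 5.7330%.
Bank debt: weight = 28.7/185.7 = 0.1546; after-tax cost = 6.6% × (1 − 18.1%) = 5.4054%.
Senior notes: weight = 31.6/185.7 = 0.1702; after-tax cost = 9.38% × (1 − 18.1%) = 7.6822%.
WACC = 0.5374 × 11.6600% + 0.0339 × 7.6000% + 0.1039 × 5.7330% + 0.1546 × 5.4054% + 0.1702 × 7.6822% = 9.2627%.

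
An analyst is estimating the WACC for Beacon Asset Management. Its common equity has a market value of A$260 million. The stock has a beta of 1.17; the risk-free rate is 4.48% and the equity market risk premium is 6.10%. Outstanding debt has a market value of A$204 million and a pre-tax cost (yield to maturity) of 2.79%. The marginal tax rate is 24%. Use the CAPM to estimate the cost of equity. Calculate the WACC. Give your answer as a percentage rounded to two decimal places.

7.44%

Cost of equity via CAPM: Re = 4.48% + 1.17 × 6.1% = 11.6170%.
Total capital V = 260 + 204 = 464.
Equity: weight = 260/464 = 0.5603; cost = 11.617%.
Debt: weight = 204/464 = 0.4397; after-tax cost = 2.79% × (1 − 24%) = 2.1204%.
WACC = 0.5603 × 11.6170% + 0.4397 × 2.1204% = 7.4418%.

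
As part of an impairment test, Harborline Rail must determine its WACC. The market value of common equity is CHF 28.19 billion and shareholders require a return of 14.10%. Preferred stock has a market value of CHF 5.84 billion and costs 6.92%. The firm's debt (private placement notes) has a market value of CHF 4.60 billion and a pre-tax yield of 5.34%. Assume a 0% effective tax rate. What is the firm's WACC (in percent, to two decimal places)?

Total capital V = 28.19 + 5.84 + 4.6 = 38.63.
Equity: weight = 28.19/38.63 = 0.7297; cost = 14.1%.
Preferred: weight = 5.84/38.63 = 0.1512; cost = 6.92%.
Private placement notes: weight = 4.6/38.63 = 0.1191; after-tax cost = 5.34% × (1 − 0%) = 5.3400%.
WACC = 0.7297 × 14.1000% + 0.1512 × 6.9200% + 0.1191 × 5.3400% = 11.9714%.

11.97%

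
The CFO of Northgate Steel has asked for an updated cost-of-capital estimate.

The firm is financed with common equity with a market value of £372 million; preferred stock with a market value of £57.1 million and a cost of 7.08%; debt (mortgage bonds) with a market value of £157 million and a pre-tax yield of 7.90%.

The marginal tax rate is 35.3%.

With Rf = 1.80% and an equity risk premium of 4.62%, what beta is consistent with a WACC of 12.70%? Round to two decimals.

3.24

Total capital V = 372 + 57.1 + 157 = 586.1.
Equity weight = 372/586.1 = 0.6347.
Preferred weight = 57.1/586.1 = 0.0974.
Mortgage bonds weight = 157/586.1 = 0.2679.
Debt contribution = 0.2679 × 7.9% × (1 − 35.3%) = 1.3692%.
Preferred contribution = 0.0974 × 7.08% = 0.6898%.
Required equity contribution = 12.7% − 2.0589% = 10.6411%  ⇒  Re = 16.7654%.
CAPM: 16.7654% = 1.8% + β × 4.62%  ⇒  β = 3.2393.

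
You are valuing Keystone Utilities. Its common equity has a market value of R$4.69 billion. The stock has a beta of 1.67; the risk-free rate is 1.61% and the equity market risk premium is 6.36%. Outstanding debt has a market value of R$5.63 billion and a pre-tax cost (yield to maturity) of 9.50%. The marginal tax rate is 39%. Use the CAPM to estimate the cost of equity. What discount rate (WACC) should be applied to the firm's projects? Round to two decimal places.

8.72%

Cost of equity via CAPM: Re = 1.61% + 1.67 × 6.36% = 12.2312%.
Total capital V = 4.69 + 5.63 = 10.32.
Equity: weight = 4.69/10.32 = 0.4545; cost = 12.2312%.
Debt: weight = 5.63/10.32 = 0.5455; after-tax cost = 9.5% × (1 − 39%) = 5.7950%.
WACC = 0.4545 × 12.2312% + 0.5455 × 5.7950% = 8.7200%.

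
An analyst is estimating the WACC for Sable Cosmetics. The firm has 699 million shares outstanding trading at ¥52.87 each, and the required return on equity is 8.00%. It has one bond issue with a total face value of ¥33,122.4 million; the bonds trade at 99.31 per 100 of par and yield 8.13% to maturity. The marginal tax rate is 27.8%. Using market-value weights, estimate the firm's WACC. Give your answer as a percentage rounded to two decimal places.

Market value of equity E = 52.87 × 699m = 36956.13m. Market value of debt D = 33122.4m × 99.31/100 = 32893.85544m.
Total capital V = 36956.13 + 32893.85544 = 69849.98544.
Equity: weight = 36956.13/69849.98544 = 0.5291; cost = 8%.
Bonds outstanding: weight = 32893.85544/69849.98544 = 0.4709; after-tax cost = 8.13% × (1 − 27.8%) = 5.8699%.
WACC = 0.5291 × 8.0000% + 0.4709 × 5.8699% = 6.9969%.

7.00%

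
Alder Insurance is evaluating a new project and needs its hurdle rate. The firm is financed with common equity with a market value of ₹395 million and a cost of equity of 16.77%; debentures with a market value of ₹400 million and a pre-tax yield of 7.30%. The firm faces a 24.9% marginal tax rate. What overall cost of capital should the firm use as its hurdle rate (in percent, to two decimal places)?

11.09%

Total capital V = 395 + 400 = 795.
Equity: weight = 395/795 = 0.4969; cost = 16.77%.
Debentures: weight = 400/795 = 0.5031; after-tax cost = 7.3% × (1 − 24.9%) = 5.4823%.
WACC = 0.4969 × 16.7700% + 0.5031 × 5.4823% = 11.0907%.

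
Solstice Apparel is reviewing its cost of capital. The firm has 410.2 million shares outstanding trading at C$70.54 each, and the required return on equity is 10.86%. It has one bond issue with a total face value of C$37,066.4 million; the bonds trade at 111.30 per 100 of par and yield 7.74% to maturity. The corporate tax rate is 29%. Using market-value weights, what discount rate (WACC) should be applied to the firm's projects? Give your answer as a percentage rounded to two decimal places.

7.71%

Market value of equity E = 70.54 × 410.2m = 28935.508m. Market value of debt D = 37066.4m × 111.3/100 = 41254.9032m.
Total capital V = 28935.508 + 41254.9032 = 70190.4112.
Equity: weight = 28935.508/70190.4112 = 0.4122; cost = 10.86%.
Bonds outstanding: weight = 41254.9032/70190.4112 = 0.5878; after-tax cost = 7.74% × (1 − 29%) = 5.4954%.
WACC = 0.4122 × 10.8600% + 0.5878 × 5.4954% = 7.7069%.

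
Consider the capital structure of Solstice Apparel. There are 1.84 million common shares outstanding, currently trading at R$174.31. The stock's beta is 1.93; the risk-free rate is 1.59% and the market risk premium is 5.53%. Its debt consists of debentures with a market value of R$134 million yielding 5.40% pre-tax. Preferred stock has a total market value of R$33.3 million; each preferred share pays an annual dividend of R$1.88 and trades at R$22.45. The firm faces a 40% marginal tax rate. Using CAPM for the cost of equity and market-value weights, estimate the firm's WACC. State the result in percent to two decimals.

9.52%

Cost of equity via CAPM: Re = 1.59% + 1.93 × 5.53% = 12.2629%.
Cost of preferred: Rp = 1.88 / 22.45 = 8.3742%.
Market value of equity E = 174.31 × 1.84m = 320.7304m.
Total capital V = 320.7304 + 33.3 + 134 = 488.0304.
Equity: weight = 320.7304/488.0304 = 0.6572; cost = 12.2629%.
Preferred: weight = 33.3/488.0304 = 0.0682; cost = 8.3742%.
Debentures: weight = 134/488.0304 = 0.2746; after-tax cost = 5.4% × (1 − 40%) = 3.2400%.
WACC = 0.6572 × 12.2629% + 0.0682 × 8.3742% + 0.2746 × 3.2400% = 9.5201%.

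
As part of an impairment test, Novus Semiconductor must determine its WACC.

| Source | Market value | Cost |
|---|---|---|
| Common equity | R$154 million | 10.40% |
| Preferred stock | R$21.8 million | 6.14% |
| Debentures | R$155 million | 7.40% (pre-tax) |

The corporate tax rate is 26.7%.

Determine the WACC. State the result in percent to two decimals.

7.79%

Total capital V = 154 + 21.8 + 155 = 330.8.
Equity: weight = 154/330.8 = 0.4655; cost = 10.4%.
Preferred: weight = 21.8/330.8 = 0.0659; cost = 6.14%.
Debentures: weight = 155/330.8 = 0.4686; after-tax cost = 7.4% × (1 − 26.7%) = 5.4242%.
WACC = 0.4655 × 10.4000% + 0.0659 × 6.1400% + 0.4686 × 5.4242% = 7.7878%.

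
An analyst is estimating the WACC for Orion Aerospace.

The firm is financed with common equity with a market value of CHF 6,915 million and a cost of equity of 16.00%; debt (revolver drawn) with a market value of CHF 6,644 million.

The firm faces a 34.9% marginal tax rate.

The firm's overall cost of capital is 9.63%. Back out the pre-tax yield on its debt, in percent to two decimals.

Total capital V = 6915 + 6644 = 13559.
Equity weight = 6915/13559 = 0.5100.
Revolver drawn weight = 6644/13559 = 0.4900.
Equity contribution = 0.5100 × 16% = 8.1599%.
Remaining for debt = 9.63% − 8.1599% = 1.4701%.
Rd × (1 − 34.9%) × 0.4900 = 1.4701%  ⇒  Rd = 4.6086%.

4.61%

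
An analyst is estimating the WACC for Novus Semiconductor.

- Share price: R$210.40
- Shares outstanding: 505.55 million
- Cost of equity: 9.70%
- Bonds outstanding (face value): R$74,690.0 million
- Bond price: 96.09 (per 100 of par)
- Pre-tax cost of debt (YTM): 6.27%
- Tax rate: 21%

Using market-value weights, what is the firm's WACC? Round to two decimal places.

Market value of equity E = 210.4 × 505.55m = 106367.72m. Market value of debt D = 74690m × 96.09/100 = 71769.621m.
Total capital V = 106367.72 + 71769.621 = 178137.341.
Equity: weight = 106367.72/178137.341 = 0.5971; cost = 9.7%.
Bonds outstanding: weight = 71769.621/178137.341 = 0.4029; after-tax cost = 6.27% × (1 − 21%) = 4.9533%.
WACC = 0.5971 × 9.7000% + 0.4029 × 4.9533% = 7.7876%.

7.79%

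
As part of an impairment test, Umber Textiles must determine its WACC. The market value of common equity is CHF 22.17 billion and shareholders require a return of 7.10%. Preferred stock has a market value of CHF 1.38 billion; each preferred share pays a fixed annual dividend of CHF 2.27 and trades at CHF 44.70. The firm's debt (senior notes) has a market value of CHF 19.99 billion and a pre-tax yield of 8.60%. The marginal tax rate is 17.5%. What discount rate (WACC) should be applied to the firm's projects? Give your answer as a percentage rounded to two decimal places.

7.03%

Cost of preferred: Rp = 2.27 / 44.7 = 5.0783%.
Total capital V = 22.17 + 1.38 + 19.99 = 43.54.
Equity: weight = 22.17/43.54 = 0.5092; cost = 7.1%.
Preferred: weight = 1.38/43.54 = 0.0317; cost = 5.0783%.
Senior notes: weight = 19.99/43.54 = 0.4591; after-tax cost = 8.6% × (1 − 17.5%) = 7.0950%.
WACC = 0.5092 × 7.1000% + 0.0317 × 5.0783% + 0.4591 × 7.0950% = 7.0336%.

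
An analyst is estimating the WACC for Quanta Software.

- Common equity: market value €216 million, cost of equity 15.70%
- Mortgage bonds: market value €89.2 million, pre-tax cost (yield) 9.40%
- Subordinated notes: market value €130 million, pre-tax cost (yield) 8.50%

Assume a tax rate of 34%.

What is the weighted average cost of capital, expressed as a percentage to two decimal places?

10.74%

Total capital V = 216 + 89.2 + 130 = 435.2.
Equity: weight = 216/435.2 = 0.4963; cost = 15.7%.
Mortgage bonds: weight = 89.2/435.2 = 0.2050; after-tax cost = 9.4% × (1 − 34%) = 6.2040%.
Subordinated notes: weight = 130/435.2 = 0.2987; after-tax cost = 8.5% × (1 − 34%) = 5.6100%.
WACC = 0.4963 × 15.7000% + 0.2050 × 6.2040% + 0.2987 × 5.6100% = 10.7397%.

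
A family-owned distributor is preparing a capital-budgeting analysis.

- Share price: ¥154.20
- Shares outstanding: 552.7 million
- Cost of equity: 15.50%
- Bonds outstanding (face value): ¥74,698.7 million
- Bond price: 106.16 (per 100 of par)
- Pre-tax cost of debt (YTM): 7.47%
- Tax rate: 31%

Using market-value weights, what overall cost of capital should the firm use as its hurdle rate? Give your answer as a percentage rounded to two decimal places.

Market value of equity E = 154.2 × 552.7m = 85226.34m. Market value of debt D = 74698.7m × 106.16/100 = 79300.13992m.
Total capital V = 85226.34 + 79300.13992 = 164526.47992.
Equity: weight = 85226.34/164526.47992 = 0.5180; cost = 15.5%.
Bonds outstanding: weight = 79300.13992/164526.47992 = 0.4820; after-tax cost = 7.47% × (1 − 31%) = 5.1543%.
WACC = 0.5180 × 15.5000% + 0.4820 × 5.1543% = 10.5135%.

10.51%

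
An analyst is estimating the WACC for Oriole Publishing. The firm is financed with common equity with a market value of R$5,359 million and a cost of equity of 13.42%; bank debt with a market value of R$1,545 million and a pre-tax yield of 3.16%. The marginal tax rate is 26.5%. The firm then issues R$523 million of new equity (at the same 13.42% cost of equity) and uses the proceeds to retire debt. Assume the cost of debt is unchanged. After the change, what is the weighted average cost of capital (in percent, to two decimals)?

After the change:
Total capital V = 5882 + 1022 = 6904.
Equity: weight = 5882/6904 = 0.8520; cost = 13.42%.
Bank debt: weight = 1022/6904 = 0.1480; after-tax cost = 3.16% × (1 − 26.5%) = 2.3226%.
WACC = 0.8520 × 13.4200% + 0.1480 × 2.3226% = 11.7773%.

11.78%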